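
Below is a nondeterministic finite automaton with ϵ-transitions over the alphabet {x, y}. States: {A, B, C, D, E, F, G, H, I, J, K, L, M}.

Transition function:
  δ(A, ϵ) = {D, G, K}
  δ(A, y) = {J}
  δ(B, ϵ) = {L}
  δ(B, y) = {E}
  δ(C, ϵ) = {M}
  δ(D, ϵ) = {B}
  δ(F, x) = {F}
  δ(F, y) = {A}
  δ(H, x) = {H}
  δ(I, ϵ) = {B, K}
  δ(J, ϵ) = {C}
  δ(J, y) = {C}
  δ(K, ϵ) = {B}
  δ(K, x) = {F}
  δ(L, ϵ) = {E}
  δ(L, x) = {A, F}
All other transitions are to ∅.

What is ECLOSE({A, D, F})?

Start with {A, D, F}.
From A via ϵ: add G, K.
From D via ϵ: add B.
From B via ϵ: add L.
From L via ϵ: add E.
No new states can be added; the closed set is {A, B, D, E, F, G, K, L}.

{A, B, D, E, F, G, K, L}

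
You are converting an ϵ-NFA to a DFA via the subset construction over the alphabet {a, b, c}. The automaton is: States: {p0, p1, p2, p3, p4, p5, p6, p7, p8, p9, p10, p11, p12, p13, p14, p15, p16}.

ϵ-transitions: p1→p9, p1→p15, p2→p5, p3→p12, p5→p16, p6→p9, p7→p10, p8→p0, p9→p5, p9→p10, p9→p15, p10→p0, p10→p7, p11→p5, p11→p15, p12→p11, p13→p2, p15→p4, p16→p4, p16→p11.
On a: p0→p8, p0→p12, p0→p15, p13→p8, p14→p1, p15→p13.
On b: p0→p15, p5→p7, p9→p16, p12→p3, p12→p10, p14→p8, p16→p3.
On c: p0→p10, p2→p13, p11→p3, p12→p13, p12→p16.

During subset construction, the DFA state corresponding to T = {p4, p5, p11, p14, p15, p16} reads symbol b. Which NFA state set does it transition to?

p5 on b → {p7}.
p14 on b → {p8}.
p16 on b → {p3}.
No b-transition from p4, p11, p15.
Union after reading b: {p3, p7, p8}.
Now take the ϵ-closure:
From p3 via ϵ: add p12.
From p7 via ϵ: add p10.
From p8 via ϵ: add p0.
From p12 via ϵ: add p11.
From p11 via ϵ: add p5, p15.
From p5 via ϵ: add p16.
From p15 via ϵ: add p4.
No new states can be added; the closed set is {p0, p3, p4, p5, p7, p8, p10, p11, p12, p15, p16}.

{p0, p3, p4, p5, p7, p8, p10, p11, p12, p15, p16}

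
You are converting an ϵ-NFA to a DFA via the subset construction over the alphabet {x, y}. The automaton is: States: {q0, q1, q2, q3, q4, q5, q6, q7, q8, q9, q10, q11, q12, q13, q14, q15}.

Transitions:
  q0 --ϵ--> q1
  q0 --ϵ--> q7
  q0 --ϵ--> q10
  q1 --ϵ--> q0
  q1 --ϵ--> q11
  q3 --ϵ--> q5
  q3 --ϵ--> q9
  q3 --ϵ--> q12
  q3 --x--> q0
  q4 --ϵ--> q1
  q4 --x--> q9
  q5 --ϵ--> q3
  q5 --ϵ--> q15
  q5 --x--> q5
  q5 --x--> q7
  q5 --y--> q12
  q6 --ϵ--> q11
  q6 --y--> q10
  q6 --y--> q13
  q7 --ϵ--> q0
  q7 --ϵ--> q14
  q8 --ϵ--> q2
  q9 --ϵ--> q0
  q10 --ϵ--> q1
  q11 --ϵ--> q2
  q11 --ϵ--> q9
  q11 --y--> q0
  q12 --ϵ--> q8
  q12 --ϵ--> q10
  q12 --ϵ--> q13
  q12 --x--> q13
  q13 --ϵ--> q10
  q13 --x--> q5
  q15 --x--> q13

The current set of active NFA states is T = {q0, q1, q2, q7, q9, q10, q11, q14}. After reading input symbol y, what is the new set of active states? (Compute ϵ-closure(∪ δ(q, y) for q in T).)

{q0, q1, q2, q7, q9, q10, q11, q14}

q11 on y → {q0}.
No y-transition from q0, q1, q2, q7, q9, q10, q14.
Union after reading y: {q0}.
Now take the ϵ-closure:
From q0 via ϵ: add q1, q7, q10.
From q1 via ϵ: add q11.
From q7 via ϵ: add q14.
From q11 via ϵ: add q2, q9.
No new states can be added; the closed set is {q0, q1, q2, q7, q9, q10, q11, q14}.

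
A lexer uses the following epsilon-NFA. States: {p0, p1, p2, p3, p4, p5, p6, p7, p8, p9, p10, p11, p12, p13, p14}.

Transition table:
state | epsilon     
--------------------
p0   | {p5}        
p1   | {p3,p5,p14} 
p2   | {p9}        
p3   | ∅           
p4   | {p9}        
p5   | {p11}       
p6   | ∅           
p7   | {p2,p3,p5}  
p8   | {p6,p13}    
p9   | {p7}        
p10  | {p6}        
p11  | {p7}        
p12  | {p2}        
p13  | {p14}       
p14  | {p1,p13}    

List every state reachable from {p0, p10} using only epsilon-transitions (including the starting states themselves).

{p0, p2, p3, p5, p6, p7, p9, p10, p11}

Start with {p0, p10}.
From p0 via epsilon: add p5.
From p10 via epsilon: add p6.
From p5 via epsilon: add p11.
From p11 via epsilon: add p7.
From p7 via epsilon: add p2, p3.
From p2 via epsilon: add p9.
No new states can be added; the closed set is {p0, p2, p3, p5, p6, p7, p9, p10, p11}.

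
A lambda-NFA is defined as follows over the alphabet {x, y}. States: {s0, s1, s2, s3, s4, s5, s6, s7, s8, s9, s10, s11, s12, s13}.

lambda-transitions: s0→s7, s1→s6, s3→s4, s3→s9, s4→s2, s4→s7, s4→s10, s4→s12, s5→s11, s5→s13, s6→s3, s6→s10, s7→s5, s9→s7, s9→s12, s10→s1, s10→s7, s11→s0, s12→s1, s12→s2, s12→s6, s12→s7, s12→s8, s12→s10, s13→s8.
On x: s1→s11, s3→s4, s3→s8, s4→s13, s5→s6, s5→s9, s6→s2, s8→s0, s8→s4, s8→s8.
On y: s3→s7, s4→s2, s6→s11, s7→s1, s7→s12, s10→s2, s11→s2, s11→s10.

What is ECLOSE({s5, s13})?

{s0, s5, s7, s8, s11, s13}

Start with {s5, s13}.
From s5 via lambda: add s11.
From s13 via lambda: add s8.
From s11 via lambda: add s0.
From s0 via lambda: add s7.
No new states can be added; the closed set is {s0, s5, s7, s8, s11, s13}.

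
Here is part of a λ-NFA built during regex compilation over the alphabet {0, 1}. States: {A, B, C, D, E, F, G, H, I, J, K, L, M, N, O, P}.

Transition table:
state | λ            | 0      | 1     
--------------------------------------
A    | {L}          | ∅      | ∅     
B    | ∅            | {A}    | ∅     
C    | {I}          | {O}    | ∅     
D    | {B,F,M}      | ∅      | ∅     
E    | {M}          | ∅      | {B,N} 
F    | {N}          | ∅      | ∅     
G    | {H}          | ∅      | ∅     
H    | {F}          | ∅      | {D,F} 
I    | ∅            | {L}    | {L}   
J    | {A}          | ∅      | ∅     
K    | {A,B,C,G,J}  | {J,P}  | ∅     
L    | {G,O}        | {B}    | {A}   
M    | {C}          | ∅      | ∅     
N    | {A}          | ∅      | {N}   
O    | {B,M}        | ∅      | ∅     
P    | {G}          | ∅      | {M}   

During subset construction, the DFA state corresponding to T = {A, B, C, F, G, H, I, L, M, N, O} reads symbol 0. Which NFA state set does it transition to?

B on 0 → {A}.
C on 0 → {O}.
I on 0 → {L}.
L on 0 → {B}.
No 0-transition from A, F, G, H, M, N, O.
Union after reading 0: {A, B, L, O}.
Now take the λ-closure:
From L via λ: add G.
From O via λ: add M.
From G via λ: add H.
From M via λ: add C.
From C via λ: add I.
From H via λ: add F.
From F via λ: add N.
No new states can be added; the closed set is {A, B, C, F, G, H, I, L, M, N, O}.

{A, B, C, F, G, H, I, L, M, N, O}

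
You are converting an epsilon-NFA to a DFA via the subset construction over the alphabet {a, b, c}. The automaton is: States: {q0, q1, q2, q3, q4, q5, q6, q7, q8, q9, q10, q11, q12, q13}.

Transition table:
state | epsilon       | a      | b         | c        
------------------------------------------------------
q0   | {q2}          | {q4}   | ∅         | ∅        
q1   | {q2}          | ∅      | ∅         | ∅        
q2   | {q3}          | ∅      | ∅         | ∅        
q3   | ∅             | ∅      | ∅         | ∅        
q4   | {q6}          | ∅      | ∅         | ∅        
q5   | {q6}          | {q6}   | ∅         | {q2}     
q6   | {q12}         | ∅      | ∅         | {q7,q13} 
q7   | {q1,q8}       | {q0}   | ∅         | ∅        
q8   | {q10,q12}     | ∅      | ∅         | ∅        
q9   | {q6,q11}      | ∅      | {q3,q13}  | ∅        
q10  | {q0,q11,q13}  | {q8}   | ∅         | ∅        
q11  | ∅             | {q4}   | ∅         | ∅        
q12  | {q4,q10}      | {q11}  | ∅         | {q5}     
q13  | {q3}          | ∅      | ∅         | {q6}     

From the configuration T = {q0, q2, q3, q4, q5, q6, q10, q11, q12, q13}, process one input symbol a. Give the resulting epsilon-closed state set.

q0 on a → {q4}.
q5 on a → {q6}.
q10 on a → {q8}.
q11 on a → {q4}.
q12 on a → {q11}.
No a-transition from q2, q3, q4, q6, q13.
Union after reading a: {q4, q6, q8, q11}.
Now take the epsilon-closure:
From q6 via epsilon: add q12.
From q8 via epsilon: add q10.
From q10 via epsilon: add q0, q13.
From q0 via epsilon: add q2.
From q13 via epsilon: add q3.
No new states can be added; the closed set is {q0, q2, q3, q4, q6, q8, q10, q11, q12, q13}.

{q0, q2, q3, q4, q6, q8, q10, q11, q12, q13}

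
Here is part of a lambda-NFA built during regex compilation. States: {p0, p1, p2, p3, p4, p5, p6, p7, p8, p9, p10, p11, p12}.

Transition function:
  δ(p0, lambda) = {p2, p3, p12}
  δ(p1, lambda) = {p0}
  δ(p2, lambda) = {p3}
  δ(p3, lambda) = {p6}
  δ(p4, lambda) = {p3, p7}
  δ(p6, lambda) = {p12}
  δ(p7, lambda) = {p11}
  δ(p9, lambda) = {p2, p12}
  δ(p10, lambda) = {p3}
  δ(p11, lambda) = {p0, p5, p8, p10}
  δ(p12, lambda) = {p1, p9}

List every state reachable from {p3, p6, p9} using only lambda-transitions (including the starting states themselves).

{p0, p1, p2, p3, p6, p9, p12}

Start with {p3, p6, p9}.
From p6 via lambda: add p12.
From p9 via lambda: add p2.
From p12 via lambda: add p1.
From p1 via lambda: add p0.
No new states can be added; the closed set is {p0, p1, p2, p3, p6, p9, p12}.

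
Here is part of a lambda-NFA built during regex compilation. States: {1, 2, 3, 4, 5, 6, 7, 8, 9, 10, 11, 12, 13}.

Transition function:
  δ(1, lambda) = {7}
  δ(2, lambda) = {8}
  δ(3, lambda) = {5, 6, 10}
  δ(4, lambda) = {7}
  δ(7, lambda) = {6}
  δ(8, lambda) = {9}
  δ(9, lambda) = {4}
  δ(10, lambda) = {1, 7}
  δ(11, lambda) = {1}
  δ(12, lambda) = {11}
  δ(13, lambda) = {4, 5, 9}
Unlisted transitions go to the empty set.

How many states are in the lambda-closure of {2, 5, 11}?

9

Start with {2, 5, 11}.
From 2 via lambda: add 8.
From 11 via lambda: add 1.
From 1 via lambda: add 7.
From 8 via lambda: add 9.
From 7 via lambda: add 6.
From 9 via lambda: add 4.
lambda-closure = {1, 2, 4, 5, 6, 7, 8, 9, 11}, which has 9 states.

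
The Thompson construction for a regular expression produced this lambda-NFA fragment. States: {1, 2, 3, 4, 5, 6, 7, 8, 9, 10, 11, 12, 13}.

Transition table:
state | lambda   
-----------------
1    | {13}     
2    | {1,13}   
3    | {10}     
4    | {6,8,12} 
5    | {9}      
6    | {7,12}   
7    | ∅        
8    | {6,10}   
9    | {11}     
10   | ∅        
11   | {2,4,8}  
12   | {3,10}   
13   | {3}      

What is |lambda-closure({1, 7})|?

5

Start with {1, 7}.
From 1 via lambda: add 13.
From 13 via lambda: add 3.
From 3 via lambda: add 10.
lambda-closure = {1, 3, 7, 10, 13}, which has 5 states.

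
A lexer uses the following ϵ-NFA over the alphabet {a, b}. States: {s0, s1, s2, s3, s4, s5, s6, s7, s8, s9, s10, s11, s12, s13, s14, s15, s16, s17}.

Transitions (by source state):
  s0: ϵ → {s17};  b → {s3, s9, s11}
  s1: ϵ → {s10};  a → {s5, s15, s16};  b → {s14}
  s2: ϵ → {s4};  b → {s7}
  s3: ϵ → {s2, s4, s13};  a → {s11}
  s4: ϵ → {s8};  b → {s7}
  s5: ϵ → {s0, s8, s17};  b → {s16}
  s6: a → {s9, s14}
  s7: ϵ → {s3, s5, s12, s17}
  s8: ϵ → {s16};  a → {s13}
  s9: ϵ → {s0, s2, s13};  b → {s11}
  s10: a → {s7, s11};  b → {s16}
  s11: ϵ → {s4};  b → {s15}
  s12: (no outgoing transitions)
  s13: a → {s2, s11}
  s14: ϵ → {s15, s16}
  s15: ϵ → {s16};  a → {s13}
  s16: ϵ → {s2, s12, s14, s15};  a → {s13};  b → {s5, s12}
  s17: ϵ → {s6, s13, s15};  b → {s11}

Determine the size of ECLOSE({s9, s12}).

12

Start with {s9, s12}.
From s9 via ϵ: add s0, s2, s13.
From s0 via ϵ: add s17.
From s2 via ϵ: add s4.
From s4 via ϵ: add s8.
From s17 via ϵ: add s6, s15.
From s8 via ϵ: add s16.
From s16 via ϵ: add s14.
ϵ-closure = {s0, s2, s4, s6, s8, s9, s12, s13, s14, s15, s16, s17}, which has 12 states.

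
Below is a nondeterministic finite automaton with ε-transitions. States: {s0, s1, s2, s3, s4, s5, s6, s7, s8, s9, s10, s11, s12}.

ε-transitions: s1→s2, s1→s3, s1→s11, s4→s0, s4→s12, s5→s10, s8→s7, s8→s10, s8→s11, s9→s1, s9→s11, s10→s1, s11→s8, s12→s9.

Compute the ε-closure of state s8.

Start with {s8}.
From s8 via ε: add s7, s10, s11.
From s10 via ε: add s1.
From s1 via ε: add s2, s3.
No new states can be added; the closed set is {s1, s2, s3, s7, s8, s10, s11}.

{s1, s2, s3, s7, s8, s10, s11}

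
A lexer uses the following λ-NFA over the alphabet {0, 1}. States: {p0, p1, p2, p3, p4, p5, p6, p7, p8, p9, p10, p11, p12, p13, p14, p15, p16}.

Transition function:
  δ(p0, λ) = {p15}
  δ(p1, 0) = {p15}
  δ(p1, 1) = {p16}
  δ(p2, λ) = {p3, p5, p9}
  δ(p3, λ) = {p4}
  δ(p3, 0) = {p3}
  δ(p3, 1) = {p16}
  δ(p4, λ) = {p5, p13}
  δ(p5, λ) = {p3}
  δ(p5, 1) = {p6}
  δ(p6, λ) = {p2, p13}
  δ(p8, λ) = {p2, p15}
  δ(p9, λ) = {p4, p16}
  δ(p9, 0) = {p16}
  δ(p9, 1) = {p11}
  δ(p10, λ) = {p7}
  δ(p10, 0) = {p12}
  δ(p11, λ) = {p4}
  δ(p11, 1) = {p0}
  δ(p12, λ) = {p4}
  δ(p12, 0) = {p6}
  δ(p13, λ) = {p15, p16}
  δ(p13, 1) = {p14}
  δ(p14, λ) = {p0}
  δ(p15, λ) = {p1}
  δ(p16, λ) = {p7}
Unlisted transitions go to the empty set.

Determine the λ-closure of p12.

Start with {p12}.
From p12 via λ: add p4.
From p4 via λ: add p5, p13.
From p5 via λ: add p3.
From p13 via λ: add p15, p16.
From p15 via λ: add p1.
From p16 via λ: add p7.
No new states can be added; the closed set is {p1, p3, p4, p5, p7, p12, p13, p15, p16}.

{p1, p3, p4, p5, p7, p12, p13, p15, p16}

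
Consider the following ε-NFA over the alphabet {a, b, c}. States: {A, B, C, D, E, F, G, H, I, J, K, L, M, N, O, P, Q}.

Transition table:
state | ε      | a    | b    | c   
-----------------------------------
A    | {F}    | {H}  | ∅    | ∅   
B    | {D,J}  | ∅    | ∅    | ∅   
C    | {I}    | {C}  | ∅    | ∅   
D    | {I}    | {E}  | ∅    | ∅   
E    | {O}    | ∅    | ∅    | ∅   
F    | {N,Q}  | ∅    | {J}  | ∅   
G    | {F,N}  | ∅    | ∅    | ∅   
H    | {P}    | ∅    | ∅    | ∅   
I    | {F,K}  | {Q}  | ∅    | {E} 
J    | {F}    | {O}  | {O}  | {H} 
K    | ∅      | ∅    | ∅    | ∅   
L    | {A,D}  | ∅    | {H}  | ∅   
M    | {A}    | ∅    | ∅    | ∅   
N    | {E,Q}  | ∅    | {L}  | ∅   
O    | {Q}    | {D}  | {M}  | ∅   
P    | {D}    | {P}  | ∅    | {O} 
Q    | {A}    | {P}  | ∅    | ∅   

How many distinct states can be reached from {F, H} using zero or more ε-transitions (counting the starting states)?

Start with {F, H}.
From F via ε: add N, Q.
From H via ε: add P.
From N via ε: add E.
From P via ε: add D.
From Q via ε: add A.
From D via ε: add I.
From E via ε: add O.
From I via ε: add K.
ε-closure = {A, D, E, F, H, I, K, N, O, P, Q}, which has 11 states.

11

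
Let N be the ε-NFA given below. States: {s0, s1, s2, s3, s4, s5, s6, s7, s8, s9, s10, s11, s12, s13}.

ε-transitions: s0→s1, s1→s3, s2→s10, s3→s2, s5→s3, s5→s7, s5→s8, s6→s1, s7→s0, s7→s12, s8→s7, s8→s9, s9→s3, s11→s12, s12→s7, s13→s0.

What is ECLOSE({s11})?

{s0, s1, s2, s3, s7, s10, s11, s12}

Start with {s11}.
From s11 via ε: add s12.
From s12 via ε: add s7.
From s7 via ε: add s0.
From s0 via ε: add s1.
From s1 via ε: add s3.
From s3 via ε: add s2.
From s2 via ε: add s10.
No new states can be added; the closed set is {s0, s1, s2, s3, s7, s10, s11, s12}.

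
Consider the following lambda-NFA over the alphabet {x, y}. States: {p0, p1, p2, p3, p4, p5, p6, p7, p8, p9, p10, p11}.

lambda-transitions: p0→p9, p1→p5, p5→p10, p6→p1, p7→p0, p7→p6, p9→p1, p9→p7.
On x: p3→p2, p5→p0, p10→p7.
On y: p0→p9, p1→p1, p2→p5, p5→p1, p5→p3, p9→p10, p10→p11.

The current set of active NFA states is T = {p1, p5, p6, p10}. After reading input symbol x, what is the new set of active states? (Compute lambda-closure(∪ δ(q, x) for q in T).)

{p0, p1, p5, p6, p7, p9, p10}

p5 on x → {p0}.
p10 on x → {p7}.
No x-transition from p1, p6.
Union after reading x: {p0, p7}.
Now take the lambda-closure:
From p0 via lambda: add p9.
From p7 via lambda: add p6.
From p6 via lambda: add p1.
From p1 via lambda: add p5.
From p5 via lambda: add p10.
No new states can be added; the closed set is {p0, p1, p5, p6, p7, p9, p10}.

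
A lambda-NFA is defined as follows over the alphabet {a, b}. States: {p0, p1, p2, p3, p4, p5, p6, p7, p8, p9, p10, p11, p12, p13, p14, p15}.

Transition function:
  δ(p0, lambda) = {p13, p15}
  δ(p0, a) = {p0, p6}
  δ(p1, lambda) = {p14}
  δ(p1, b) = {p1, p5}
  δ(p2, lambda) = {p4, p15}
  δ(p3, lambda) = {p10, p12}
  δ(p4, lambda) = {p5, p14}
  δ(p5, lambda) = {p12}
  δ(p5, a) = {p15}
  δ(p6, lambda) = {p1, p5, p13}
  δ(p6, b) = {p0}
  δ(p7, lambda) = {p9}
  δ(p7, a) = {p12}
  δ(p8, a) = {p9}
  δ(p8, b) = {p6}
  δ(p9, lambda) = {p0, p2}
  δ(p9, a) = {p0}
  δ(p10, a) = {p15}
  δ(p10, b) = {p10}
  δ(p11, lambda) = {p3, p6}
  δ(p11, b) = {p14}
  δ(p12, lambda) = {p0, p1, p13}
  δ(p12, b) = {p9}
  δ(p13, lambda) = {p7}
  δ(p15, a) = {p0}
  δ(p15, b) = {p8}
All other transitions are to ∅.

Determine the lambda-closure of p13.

{p0, p1, p2, p4, p5, p7, p9, p12, p13, p14, p15}

Start with {p13}.
From p13 via lambda: add p7.
From p7 via lambda: add p9.
From p9 via lambda: add p0, p2.
From p0 via lambda: add p15.
From p2 via lambda: add p4.
From p4 via lambda: add p5, p14.
From p5 via lambda: add p12.
From p12 via lambda: add p1.
No new states can be added; the closed set is {p0, p1, p2, p4, p5, p7, p9, p12, p13, p14, p15}.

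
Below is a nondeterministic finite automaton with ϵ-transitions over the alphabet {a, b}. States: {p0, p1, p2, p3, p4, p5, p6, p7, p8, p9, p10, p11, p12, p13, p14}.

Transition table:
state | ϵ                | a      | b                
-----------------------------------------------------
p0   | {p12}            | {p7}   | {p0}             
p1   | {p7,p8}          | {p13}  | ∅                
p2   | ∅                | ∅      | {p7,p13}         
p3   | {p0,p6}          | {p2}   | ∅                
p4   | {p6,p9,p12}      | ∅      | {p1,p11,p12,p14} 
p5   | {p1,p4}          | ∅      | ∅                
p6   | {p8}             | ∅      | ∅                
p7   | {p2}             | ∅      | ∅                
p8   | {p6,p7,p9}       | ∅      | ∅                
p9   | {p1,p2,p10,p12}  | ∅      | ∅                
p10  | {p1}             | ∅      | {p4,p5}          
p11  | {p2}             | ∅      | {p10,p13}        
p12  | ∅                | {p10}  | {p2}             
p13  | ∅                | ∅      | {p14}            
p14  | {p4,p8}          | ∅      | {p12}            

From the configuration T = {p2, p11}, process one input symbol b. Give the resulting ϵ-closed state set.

p2 on b → {p7, p13}.
p11 on b → {p10, p13}.
Union after reading b: {p7, p10, p13}.
Now take the ϵ-closure:
From p7 via ϵ: add p2.
From p10 via ϵ: add p1.
From p1 via ϵ: add p8.
From p8 via ϵ: add p6, p9.
From p9 via ϵ: add p12.
No new states can be added; the closed set is {p1, p2, p6, p7, p8, p9, p10, p12, p13}.

{p1, p2, p6, p7, p8, p9, p10, p12, p13}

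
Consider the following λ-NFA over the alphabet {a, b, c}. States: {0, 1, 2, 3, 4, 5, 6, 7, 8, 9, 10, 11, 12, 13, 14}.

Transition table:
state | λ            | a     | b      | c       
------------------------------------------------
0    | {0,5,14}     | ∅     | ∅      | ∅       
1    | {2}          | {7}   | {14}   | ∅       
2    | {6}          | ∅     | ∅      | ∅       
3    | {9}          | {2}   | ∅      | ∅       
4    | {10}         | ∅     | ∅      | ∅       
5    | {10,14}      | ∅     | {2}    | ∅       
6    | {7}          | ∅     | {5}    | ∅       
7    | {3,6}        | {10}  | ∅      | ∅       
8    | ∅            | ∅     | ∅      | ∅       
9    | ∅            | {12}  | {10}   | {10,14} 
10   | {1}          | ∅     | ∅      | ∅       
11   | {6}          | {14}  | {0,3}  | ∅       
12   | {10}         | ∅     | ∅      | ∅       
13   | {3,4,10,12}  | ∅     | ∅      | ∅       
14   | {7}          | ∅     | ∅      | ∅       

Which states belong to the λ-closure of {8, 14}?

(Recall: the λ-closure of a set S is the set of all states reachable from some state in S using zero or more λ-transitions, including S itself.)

Start with {8, 14}.
From 14 via λ: add 7.
From 7 via λ: add 3, 6.
From 3 via λ: add 9.
No new states can be added; the closed set is {3, 6, 7, 8, 9, 14}.

{3, 6, 7, 8, 9, 14}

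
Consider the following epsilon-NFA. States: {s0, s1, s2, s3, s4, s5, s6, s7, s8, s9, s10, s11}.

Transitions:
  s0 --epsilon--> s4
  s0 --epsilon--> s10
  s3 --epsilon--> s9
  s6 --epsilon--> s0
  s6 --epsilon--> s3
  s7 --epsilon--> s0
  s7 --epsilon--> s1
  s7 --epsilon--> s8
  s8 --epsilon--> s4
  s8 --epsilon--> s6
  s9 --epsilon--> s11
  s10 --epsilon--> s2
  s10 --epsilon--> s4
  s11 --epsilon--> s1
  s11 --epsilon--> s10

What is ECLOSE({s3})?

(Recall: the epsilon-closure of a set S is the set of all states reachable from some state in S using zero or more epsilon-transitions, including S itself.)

{s1, s2, s3, s4, s9, s10, s11}

Start with {s3}.
From s3 via epsilon: add s9.
From s9 via epsilon: add s11.
From s11 via epsilon: add s1, s10.
From s10 via epsilon: add s2, s4.
No new states can be added; the closed set is {s1, s2, s3, s4, s9, s10, s11}.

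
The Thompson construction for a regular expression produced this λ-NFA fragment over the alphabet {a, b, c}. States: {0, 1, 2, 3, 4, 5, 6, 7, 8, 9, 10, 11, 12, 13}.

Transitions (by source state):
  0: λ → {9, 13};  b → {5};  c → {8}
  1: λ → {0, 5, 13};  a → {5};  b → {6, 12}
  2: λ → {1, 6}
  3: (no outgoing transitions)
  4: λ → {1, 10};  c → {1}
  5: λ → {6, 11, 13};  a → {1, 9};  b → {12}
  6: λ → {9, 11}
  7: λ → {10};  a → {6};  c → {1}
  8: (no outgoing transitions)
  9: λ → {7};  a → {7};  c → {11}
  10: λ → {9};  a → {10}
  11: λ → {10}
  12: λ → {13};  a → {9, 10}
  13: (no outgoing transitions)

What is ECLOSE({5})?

{5, 6, 7, 9, 10, 11, 13}

Start with {5}.
From 5 via λ: add 6, 11, 13.
From 6 via λ: add 9.
From 11 via λ: add 10.
From 9 via λ: add 7.
No new states can be added; the closed set is {5, 6, 7, 9, 10, 11, 13}.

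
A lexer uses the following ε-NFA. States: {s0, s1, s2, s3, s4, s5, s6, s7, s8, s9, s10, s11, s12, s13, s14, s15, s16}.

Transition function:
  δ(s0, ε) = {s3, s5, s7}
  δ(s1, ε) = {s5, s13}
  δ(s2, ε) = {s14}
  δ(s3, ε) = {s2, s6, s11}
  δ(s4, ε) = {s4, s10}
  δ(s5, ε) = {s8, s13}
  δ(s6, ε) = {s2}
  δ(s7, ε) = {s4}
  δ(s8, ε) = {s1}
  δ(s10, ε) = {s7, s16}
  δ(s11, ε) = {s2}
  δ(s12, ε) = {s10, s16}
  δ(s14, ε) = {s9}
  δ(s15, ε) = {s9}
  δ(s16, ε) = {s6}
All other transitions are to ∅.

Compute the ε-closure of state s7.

Start with {s7}.
From s7 via ε: add s4.
From s4 via ε: add s10.
From s10 via ε: add s16.
From s16 via ε: add s6.
From s6 via ε: add s2.
From s2 via ε: add s14.
From s14 via ε: add s9.
No new states can be added; the closed set is {s2, s4, s6, s7, s9, s10, s14, s16}.

{s2, s4, s6, s7, s9, s10, s14, s16}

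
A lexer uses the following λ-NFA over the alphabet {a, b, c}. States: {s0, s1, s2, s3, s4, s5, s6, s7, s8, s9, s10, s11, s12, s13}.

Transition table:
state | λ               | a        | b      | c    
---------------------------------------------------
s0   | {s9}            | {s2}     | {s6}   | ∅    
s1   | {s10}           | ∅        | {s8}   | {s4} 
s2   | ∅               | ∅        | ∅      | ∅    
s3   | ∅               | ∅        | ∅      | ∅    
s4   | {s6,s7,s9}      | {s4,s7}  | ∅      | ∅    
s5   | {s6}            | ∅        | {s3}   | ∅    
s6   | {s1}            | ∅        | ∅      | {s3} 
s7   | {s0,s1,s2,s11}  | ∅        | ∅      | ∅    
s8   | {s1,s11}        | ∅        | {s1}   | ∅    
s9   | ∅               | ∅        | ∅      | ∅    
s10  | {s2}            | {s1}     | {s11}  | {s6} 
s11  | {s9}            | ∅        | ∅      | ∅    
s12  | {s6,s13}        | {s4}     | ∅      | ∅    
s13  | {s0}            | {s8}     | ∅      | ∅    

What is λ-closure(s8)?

{s1, s2, s8, s9, s10, s11}

Start with {s8}.
From s8 via λ: add s1, s11.
From s1 via λ: add s10.
From s11 via λ: add s9.
From s10 via λ: add s2.
No new states can be added; the closed set is {s1, s2, s8, s9, s10, s11}.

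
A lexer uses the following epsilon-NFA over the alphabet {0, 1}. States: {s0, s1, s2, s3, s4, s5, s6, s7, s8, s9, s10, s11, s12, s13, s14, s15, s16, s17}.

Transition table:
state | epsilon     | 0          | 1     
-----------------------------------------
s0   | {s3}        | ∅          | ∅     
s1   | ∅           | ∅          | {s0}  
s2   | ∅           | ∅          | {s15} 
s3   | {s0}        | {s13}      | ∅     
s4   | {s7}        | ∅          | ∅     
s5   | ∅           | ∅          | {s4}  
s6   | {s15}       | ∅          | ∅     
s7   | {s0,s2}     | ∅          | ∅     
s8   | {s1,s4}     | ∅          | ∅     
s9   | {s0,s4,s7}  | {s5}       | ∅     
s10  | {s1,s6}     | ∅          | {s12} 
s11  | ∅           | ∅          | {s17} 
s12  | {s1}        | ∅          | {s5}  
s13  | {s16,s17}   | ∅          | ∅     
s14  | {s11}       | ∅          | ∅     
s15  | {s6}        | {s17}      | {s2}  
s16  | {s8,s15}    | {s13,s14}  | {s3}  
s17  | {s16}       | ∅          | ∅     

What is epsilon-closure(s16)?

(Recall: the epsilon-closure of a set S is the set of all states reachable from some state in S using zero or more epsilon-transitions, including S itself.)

Start with {s16}.
From s16 via epsilon: add s8, s15.
From s8 via epsilon: add s1, s4.
From s15 via epsilon: add s6.
From s4 via epsilon: add s7.
From s7 via epsilon: add s0, s2.
From s0 via epsilon: add s3.
No new states can be added; the closed set is {s0, s1, s2, s3, s4, s6, s7, s8, s15, s16}.

{s0, s1, s2, s3, s4, s6, s7, s8, s15, s16}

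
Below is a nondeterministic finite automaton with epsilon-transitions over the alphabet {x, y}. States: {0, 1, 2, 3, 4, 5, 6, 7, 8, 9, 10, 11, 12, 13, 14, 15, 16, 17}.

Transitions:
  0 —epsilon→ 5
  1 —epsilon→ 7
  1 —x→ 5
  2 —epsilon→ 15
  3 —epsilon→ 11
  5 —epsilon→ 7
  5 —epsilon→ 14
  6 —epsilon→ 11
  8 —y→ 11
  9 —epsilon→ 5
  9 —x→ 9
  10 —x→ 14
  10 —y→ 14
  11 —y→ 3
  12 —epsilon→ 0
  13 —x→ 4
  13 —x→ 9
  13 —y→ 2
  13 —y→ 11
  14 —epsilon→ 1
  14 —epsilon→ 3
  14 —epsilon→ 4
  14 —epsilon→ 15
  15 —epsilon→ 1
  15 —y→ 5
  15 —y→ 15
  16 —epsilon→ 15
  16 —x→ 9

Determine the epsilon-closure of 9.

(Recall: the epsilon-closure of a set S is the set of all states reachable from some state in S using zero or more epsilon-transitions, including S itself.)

Start with {9}.
From 9 via epsilon: add 5.
From 5 via epsilon: add 7, 14.
From 14 via epsilon: add 1, 3, 4, 15.
From 3 via epsilon: add 11.
No new states can be added; the closed set is {1, 3, 4, 5, 7, 9, 11, 14, 15}.

{1, 3, 4, 5, 7, 9, 11, 14, 15}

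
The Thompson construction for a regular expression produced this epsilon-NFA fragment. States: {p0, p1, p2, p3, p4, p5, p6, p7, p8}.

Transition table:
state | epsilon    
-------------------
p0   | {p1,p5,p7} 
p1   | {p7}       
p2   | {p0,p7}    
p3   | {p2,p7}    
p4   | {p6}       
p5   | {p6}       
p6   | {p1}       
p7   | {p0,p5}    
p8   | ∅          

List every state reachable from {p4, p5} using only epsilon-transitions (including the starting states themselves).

{p0, p1, p4, p5, p6, p7}

Start with {p4, p5}.
From p4 via epsilon: add p6.
From p6 via epsilon: add p1.
From p1 via epsilon: add p7.
From p7 via epsilon: add p0.
No new states can be added; the closed set is {p0, p1, p4, p5, p6, p7}.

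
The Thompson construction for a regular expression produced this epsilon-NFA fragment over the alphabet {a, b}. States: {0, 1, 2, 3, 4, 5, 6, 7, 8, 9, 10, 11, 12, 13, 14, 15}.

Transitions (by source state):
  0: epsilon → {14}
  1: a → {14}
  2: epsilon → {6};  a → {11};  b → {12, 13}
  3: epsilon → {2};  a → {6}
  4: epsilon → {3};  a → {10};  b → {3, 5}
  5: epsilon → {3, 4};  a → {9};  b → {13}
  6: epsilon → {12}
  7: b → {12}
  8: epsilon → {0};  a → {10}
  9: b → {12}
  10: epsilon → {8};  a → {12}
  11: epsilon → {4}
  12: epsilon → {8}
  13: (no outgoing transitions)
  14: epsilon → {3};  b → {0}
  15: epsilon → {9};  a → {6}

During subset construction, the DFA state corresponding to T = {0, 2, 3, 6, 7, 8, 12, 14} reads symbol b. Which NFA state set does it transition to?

{0, 2, 3, 6, 8, 12, 13, 14}

2 on b → {12, 13}.
7 on b → {12}.
14 on b → {0}.
No b-transition from 0, 3, 6, 8, 12.
Union after reading b: {0, 12, 13}.
Now take the epsilon-closure:
From 0 via epsilon: add 14.
From 12 via epsilon: add 8.
From 14 via epsilon: add 3.
From 3 via epsilon: add 2.
From 2 via epsilon: add 6.
No new states can be added; the closed set is {0, 2, 3, 6, 8, 12, 13, 14}.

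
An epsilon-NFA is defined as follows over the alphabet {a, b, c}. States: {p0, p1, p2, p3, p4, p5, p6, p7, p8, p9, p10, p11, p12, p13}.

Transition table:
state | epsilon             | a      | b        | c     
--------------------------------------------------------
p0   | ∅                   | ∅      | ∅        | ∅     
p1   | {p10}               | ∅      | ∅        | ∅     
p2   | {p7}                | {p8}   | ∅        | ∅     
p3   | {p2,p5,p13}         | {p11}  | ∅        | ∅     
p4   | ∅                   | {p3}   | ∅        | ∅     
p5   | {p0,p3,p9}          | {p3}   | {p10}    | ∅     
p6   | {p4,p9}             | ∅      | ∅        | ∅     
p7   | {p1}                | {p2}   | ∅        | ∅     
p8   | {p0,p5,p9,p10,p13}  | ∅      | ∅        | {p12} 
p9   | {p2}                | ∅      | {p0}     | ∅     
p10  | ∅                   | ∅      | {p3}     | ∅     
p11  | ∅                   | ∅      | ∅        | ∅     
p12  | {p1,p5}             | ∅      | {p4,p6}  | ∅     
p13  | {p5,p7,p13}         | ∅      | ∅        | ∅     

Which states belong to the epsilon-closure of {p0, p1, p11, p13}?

Start with {p0, p1, p11, p13}.
From p1 via epsilon: add p10.
From p13 via epsilon: add p5, p7.
From p5 via epsilon: add p3, p9.
From p3 via epsilon: add p2.
No new states can be added; the closed set is {p0, p1, p2, p3, p5, p7, p9, p10, p11, p13}.

{p0, p1, p2, p3, p5, p7, p9, p10, p11, p13}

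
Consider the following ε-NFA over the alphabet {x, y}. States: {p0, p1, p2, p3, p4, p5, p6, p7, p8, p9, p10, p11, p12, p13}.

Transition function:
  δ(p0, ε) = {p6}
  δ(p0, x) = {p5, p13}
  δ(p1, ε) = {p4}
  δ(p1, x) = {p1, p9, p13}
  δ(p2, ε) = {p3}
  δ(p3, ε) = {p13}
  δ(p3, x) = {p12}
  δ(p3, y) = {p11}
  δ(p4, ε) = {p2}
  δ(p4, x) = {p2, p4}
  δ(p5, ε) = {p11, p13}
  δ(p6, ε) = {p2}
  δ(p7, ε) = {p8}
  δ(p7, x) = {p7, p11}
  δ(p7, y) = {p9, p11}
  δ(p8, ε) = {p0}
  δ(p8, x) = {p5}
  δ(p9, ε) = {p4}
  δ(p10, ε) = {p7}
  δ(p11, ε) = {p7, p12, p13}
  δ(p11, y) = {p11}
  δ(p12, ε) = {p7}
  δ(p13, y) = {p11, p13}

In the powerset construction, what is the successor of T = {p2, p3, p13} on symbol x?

p3 on x → {p12}.
No x-transition from p2, p13.
Union after reading x: {p12}.
Now take the ε-closure:
From p12 via ε: add p7.
From p7 via ε: add p8.
From p8 via ε: add p0.
From p0 via ε: add p6.
From p6 via ε: add p2.
From p2 via ε: add p3.
From p3 via ε: add p13.
No new states can be added; the closed set is {p0, p2, p3, p6, p7, p8, p12, p13}.

{p0, p2, p3, p6, p7, p8, p12, p13}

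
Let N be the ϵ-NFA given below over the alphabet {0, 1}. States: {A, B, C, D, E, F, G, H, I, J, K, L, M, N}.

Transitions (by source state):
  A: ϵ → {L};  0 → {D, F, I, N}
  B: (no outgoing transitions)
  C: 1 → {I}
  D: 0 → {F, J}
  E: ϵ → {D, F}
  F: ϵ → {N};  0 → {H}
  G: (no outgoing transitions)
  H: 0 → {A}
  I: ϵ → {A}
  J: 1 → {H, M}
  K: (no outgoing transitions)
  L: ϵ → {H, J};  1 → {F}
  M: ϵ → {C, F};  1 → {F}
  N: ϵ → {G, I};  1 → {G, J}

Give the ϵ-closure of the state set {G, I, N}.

{A, G, H, I, J, L, N}

Start with {G, I, N}.
From I via ϵ: add A.
From A via ϵ: add L.
From L via ϵ: add H, J.
No new states can be added; the closed set is {A, G, H, I, J, L, N}.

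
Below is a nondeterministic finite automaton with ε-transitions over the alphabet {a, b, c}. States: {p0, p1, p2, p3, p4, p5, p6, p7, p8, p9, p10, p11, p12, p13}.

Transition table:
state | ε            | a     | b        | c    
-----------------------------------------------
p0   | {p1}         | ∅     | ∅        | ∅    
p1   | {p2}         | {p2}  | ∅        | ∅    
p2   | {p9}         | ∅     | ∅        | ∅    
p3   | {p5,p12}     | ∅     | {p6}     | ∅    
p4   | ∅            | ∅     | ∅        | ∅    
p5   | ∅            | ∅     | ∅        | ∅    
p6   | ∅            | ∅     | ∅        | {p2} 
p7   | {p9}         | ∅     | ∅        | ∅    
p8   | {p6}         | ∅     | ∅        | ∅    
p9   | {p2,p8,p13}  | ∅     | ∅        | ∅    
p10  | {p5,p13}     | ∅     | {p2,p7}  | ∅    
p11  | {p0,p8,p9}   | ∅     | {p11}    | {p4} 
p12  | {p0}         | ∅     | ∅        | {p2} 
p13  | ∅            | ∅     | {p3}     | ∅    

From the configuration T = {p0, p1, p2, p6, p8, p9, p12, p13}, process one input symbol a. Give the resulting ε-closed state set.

p1 on a → {p2}.
No a-transition from p0, p2, p6, p8, p9, p12, p13.
Union after reading a: {p2}.
Now take the ε-closure:
From p2 via ε: add p9.
From p9 via ε: add p8, p13.
From p8 via ε: add p6.
No new states can be added; the closed set is {p2, p6, p8, p9, p13}.

{p2, p6, p8, p9, p13}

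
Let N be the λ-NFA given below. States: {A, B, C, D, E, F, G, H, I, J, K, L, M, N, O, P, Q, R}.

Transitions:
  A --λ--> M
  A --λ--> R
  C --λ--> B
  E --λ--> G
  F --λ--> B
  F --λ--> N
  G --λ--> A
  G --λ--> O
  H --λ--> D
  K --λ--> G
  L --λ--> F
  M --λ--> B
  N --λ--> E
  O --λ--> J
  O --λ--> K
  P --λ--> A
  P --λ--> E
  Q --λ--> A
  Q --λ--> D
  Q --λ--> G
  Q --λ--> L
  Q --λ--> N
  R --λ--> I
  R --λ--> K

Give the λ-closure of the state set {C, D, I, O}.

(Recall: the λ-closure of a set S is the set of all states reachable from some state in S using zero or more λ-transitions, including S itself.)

{A, B, C, D, G, I, J, K, M, O, R}

Start with {C, D, I, O}.
From C via λ: add B.
From O via λ: add J, K.
From K via λ: add G.
From G via λ: add A.
From A via λ: add M, R.
No new states can be added; the closed set is {A, B, C, D, G, I, J, K, M, O, R}.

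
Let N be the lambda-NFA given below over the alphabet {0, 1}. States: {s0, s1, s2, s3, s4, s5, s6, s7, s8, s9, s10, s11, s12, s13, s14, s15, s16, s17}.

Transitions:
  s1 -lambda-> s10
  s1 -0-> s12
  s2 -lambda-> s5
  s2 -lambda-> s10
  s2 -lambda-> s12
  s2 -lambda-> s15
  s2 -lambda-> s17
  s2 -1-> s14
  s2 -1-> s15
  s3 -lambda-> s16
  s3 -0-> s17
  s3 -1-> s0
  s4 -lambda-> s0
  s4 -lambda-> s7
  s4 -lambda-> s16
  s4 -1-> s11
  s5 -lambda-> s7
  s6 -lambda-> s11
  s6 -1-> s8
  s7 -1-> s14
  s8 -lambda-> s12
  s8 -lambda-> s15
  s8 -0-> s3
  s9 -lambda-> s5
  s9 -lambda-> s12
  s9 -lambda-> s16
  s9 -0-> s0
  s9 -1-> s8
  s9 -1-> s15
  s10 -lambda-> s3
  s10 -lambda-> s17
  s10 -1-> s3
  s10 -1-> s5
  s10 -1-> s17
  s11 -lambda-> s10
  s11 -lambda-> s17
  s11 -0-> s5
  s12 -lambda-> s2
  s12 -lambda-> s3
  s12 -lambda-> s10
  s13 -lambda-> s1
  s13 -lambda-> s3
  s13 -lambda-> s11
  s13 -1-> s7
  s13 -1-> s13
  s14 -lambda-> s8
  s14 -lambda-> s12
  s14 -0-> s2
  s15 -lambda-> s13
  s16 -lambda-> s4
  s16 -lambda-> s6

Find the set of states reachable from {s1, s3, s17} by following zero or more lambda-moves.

Start with {s1, s3, s17}.
From s1 via lambda: add s10.
From s3 via lambda: add s16.
From s16 via lambda: add s4, s6.
From s4 via lambda: add s0, s7.
From s6 via lambda: add s11.
No new states can be added; the closed set is {s0, s1, s3, s4, s6, s7, s10, s11, s16, s17}.

{s0, s1, s3, s4, s6, s7, s10, s11, s16, s17}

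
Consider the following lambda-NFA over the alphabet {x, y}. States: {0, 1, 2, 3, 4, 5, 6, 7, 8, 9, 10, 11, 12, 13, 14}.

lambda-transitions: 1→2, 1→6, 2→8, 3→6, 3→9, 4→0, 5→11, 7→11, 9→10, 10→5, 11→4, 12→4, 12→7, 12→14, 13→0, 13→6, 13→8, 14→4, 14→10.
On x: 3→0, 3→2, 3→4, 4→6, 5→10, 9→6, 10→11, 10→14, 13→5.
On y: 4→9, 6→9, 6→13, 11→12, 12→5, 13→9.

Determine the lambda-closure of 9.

{0, 4, 5, 9, 10, 11}

Start with {9}.
From 9 via lambda: add 10.
From 10 via lambda: add 5.
From 5 via lambda: add 11.
From 11 via lambda: add 4.
From 4 via lambda: add 0.
No new states can be added; the closed set is {0, 4, 5, 9, 10, 11}.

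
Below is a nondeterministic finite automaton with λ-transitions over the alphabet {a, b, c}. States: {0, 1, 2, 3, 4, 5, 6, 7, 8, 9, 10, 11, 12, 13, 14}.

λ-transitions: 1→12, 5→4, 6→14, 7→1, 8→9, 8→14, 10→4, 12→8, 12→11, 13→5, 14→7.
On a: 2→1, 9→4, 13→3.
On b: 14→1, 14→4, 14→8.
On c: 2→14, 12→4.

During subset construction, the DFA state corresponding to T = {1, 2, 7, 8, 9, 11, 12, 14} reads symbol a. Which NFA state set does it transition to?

2 on a → {1}.
9 on a → {4}.
No a-transition from 1, 7, 8, 11, 12, 14.
Union after reading a: {1, 4}.
Now take the λ-closure:
From 1 via λ: add 12.
From 12 via λ: add 8, 11.
From 8 via λ: add 9, 14.
From 14 via λ: add 7.
No new states can be added; the closed set is {1, 4, 7, 8, 9, 11, 12, 14}.

{1, 4, 7, 8, 9, 11, 12, 14}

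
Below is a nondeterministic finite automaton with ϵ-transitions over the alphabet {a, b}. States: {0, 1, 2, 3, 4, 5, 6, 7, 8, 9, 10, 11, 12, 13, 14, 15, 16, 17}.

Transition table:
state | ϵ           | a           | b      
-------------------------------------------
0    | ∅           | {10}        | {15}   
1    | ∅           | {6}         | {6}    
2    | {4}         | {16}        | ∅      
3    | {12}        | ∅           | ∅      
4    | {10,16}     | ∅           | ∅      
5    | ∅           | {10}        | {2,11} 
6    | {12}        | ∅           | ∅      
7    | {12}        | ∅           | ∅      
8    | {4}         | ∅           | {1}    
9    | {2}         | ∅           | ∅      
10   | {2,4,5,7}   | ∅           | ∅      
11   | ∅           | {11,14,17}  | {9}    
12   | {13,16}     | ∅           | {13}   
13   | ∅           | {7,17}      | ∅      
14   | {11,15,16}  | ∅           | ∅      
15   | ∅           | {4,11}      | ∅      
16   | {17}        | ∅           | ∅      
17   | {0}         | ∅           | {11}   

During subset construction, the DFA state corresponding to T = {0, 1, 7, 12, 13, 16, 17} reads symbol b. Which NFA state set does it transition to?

{0, 6, 11, 12, 13, 15, 16, 17}

0 on b → {15}.
1 on b → {6}.
12 on b → {13}.
17 on b → {11}.
No b-transition from 7, 13, 16.
Union after reading b: {6, 11, 13, 15}.
Now take the ϵ-closure:
From 6 via ϵ: add 12.
From 12 via ϵ: add 16.
From 16 via ϵ: add 17.
From 17 via ϵ: add 0.
No new states can be added; the closed set is {0, 6, 11, 12, 13, 15, 16, 17}.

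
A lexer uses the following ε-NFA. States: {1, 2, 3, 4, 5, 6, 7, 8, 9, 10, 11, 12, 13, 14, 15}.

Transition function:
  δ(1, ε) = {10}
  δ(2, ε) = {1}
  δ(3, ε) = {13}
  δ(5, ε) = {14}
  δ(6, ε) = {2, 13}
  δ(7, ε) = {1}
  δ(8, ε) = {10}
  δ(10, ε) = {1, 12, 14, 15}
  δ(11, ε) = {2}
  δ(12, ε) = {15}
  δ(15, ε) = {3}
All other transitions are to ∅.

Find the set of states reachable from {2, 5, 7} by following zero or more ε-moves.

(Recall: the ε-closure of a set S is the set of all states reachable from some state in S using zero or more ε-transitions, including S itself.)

{1, 2, 3, 5, 7, 10, 12, 13, 14, 15}

Start with {2, 5, 7}.
From 2 via ε: add 1.
From 5 via ε: add 14.
From 1 via ε: add 10.
From 10 via ε: add 12, 15.
From 15 via ε: add 3.
From 3 via ε: add 13.
No new states can be added; the closed set is {1, 2, 3, 5, 7, 10, 12, 13, 14, 15}.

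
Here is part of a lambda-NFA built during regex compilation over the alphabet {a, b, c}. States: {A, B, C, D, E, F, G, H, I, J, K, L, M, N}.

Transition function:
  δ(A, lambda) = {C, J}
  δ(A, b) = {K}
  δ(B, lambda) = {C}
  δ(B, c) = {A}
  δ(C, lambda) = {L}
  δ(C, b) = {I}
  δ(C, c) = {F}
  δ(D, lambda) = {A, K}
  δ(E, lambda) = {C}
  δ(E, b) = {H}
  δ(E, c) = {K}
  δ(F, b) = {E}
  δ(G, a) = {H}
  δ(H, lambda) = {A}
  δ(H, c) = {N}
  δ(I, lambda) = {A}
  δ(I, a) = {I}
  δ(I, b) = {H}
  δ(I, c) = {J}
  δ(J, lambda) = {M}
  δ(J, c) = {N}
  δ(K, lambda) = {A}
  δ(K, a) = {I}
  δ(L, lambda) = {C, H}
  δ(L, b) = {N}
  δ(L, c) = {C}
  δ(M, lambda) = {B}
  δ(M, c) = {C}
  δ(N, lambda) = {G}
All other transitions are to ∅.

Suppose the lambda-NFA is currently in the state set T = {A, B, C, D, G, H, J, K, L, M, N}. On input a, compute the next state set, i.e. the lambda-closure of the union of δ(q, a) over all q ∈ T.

{A, B, C, H, I, J, L, M}

G on a → {H}.
K on a → {I}.
No a-transition from A, B, C, D, H, J, L, M, N.
Union after reading a: {H, I}.
Now take the lambda-closure:
From H via lambda: add A.
From A via lambda: add C, J.
From C via lambda: add L.
From J via lambda: add M.
From M via lambda: add B.
No new states can be added; the closed set is {A, B, C, H, I, J, L, M}.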